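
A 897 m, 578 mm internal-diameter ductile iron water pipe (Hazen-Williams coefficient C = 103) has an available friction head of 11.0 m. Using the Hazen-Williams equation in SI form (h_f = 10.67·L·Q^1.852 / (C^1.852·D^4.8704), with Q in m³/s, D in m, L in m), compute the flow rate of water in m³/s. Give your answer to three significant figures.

Q ≈ 0.630 m³/s

Rearranging: Q = [h_f·C^1.852·D^4.8704 / (10.67·L)]^(1/1.852)
Q = [11.0·103^1.852·0.578^4.8704 / (10.67·897)]^0.540 = 0.6303 m³/s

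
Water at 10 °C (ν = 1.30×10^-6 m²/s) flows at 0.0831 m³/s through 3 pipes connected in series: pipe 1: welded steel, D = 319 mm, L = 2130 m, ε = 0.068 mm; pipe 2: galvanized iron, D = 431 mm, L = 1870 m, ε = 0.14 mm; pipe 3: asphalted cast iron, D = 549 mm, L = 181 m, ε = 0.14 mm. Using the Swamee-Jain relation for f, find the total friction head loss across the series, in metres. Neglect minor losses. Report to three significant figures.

Pipe 1: V = 1.040 m/s, Re = 2.55×10^5, ε/D = 2.13×10^-4, f = 0.01672, h_1 = f(L/D)V²/2g = 6.150 m
Pipe 2: V = 0.5696 m/s, Re = 1.89×10^5, ε/D = 3.25×10^-4, f = 0.01806, h_2 = f(L/D)V²/2g = 1.296 m
Pipe 3: V = 0.3510 m/s, Re = 1.48×10^5, ε/D = 2.55×10^-4, f = 0.01819, h_3 = f(L/D)V²/2g = 0.03767 m
Series → Q common, losses add: H = Σh = 7.483 m

H ≈ 7.48 m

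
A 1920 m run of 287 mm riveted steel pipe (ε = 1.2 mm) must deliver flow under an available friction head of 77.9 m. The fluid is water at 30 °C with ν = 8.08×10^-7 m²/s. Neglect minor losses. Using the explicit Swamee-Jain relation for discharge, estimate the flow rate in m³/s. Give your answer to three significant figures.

Swamee-Jain (Type II): Q = -0.965·√(gD⁵h_f/L)·ln[ε/(3.7D) + √(3.17ν²L/(gD³h_f))]
√(gD⁵h_f/L) = √(9.81·0.287⁵·77.9/1920) = 0.02784
ε/(3.7D) = 0.00113; √(3.17ν²L/(gD³h_f)) = 1.48×10^-5
Q = -0.965·0.02784·ln(0.001145) = 0.1819 m³/s
Check: V = 2.81 m/s, Re = 9.99×10^5, f = 0.02896, h_f = 78.1 m ≈ 77.9 m ✓

Q ≈ 0.182 m³/s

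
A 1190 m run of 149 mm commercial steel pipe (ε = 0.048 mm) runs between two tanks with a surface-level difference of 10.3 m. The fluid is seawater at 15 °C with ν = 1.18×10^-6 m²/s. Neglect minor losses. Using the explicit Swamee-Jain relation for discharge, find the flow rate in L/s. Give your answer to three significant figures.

Swamee-Jain (Type II): Q = -0.965·√(gD⁵h_f/L)·ln[ε/(3.7D) + √(3.17ν²L/(gD³h_f))]
√(gD⁵h_f/L) = √(9.81·0.149⁵·10.3/1190) = 0.002497
ε/(3.7D) = 8.71×10^-5; √(3.17ν²L/(gD³h_f)) = 1.25×10^-4
Q = -0.965·0.002497·ln(2.124×10^-4) = 0.02038 m³/s
Check: V = 1.17 m/s, Re = 1.48×10^5, f = 0.01858, h_f = 10.3 m ≈ 10.3 m ✓

Q ≈ 20.4 L/s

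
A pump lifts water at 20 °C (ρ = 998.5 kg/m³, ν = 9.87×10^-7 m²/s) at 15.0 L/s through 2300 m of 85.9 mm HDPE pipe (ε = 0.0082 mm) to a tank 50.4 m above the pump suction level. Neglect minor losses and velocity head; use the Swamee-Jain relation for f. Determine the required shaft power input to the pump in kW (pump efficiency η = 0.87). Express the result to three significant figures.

P_shaft ≈ 33.3 kW

V = 4Q/(πD²) = 2.588 m/s; Re = 2.25×10^5; ε/D = 9.55×10^-5; f = 0.01605
h_f = f(L/D)V²/2g = 146.8 m
Total head H = z + h_f = 50.4 + 146.8 = 197.2 m
P_hyd = ρgQH = 998.5·9.81·0.0150·197.2 = 28.97 kW
P_shaft = P_hyd/η = 28.97/0.87 = 33.30 kW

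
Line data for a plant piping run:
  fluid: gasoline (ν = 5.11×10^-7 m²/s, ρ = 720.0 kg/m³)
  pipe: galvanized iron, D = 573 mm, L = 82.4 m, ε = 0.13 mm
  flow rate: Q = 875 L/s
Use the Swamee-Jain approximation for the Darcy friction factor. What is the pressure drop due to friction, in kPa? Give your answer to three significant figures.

Δp ≈ 8.58 kPa

V = 4Q/(πD²) = 4·0.875/(π·0.573²) = 3.393 m/s
Re = VD/ν = 3.393·0.573/5.11×10^-7 = 3.80×10^6 → turbulent
ε/D = 0.13/573 = 2.27×10^-4
Swamee-Jain: f = 0.01440
h_f = f(L/D)V²/(2g) = 0.01440·(82.4/0.573)·3.393²/(2·9.81) = 1.215 m
Δp = ρg·h_f = 720.0·9.81·1.215 = 8.585 kPa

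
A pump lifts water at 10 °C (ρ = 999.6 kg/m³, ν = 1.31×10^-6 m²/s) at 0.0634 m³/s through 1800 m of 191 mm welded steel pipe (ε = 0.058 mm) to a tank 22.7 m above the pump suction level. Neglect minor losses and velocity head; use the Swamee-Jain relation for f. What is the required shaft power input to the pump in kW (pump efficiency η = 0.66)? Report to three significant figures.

V = 4Q/(πD²) = 2.213 m/s; Re = 3.23×10^5; ε/D = 3.04×10^-4; f = 0.01697
h_f = f(L/D)V²/2g = 39.92 m
Total head H = z + h_f = 22.7 + 39.92 = 62.62 m
P_hyd = ρgQH = 999.6·9.81·0.0634·62.62 = 38.93 kW
P_shaft = P_hyd/η = 38.93/0.66 = 58.99 kW

P_shaft ≈ 59.0 kW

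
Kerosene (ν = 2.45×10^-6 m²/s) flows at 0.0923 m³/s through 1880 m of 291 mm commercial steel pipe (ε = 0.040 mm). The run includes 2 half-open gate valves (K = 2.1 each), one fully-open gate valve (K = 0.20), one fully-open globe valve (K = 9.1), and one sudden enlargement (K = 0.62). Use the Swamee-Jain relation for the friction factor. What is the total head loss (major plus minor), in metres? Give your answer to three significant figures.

H_L ≈ 12.3 m

V = 4Q/(πD²) = 1.388 m/s; V²/2g = 0.09816 m
Re = 1.65×10^5, ε/D = 1.37×10^-4 → f = 0.01717 (Swamee-Jain)
Major: h_f = f(L/D)·V²/2g = 0.01717·6460·0.09816 = 10.89 m
Minor: ΣK = 14.1; h_m = ΣK·V²/2g = 1.386 m
Total H_L = 10.89 + 1.386 = 12.28 m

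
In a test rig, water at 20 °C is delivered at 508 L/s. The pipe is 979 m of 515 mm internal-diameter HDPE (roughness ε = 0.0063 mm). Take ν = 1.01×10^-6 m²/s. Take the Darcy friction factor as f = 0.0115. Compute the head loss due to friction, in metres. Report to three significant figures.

h_f ≈ 6.63 m

V = 4Q/(πD²) = 4·0.508/(π·0.515²) = 2.439 m/s
h_f = f(L/D)V²/(2g) = 0.01150·(979/0.515)·2.439²/(2·9.81) = 6.627 m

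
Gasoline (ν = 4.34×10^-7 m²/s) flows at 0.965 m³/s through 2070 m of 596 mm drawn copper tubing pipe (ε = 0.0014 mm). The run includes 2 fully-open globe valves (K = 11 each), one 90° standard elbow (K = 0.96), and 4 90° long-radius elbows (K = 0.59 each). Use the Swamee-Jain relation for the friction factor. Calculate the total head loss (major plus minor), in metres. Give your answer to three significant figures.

H_L ≈ 35.0 m

V = 4Q/(πD²) = 3.459 m/s; V²/2g = 0.6098 m
Re = 4.75×10^6, ε/D = 2.35×10^-6 → f = 0.009233 (Swamee-Jain)
Major: h_f = f(L/D)·V²/2g = 0.009233·3473·0.6098 = 19.55 m
Minor: ΣK = 25.3; h_m = ΣK·V²/2g = 15.44 m
Total H_L = 19.55 + 15.44 = 34.99 m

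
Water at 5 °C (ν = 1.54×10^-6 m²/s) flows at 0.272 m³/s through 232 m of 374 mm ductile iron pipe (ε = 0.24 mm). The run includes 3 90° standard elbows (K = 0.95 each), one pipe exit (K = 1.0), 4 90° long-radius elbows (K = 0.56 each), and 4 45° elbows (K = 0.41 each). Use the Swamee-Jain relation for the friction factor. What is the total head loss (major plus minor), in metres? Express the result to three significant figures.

H_L ≈ 6.00 m

V = 4Q/(πD²) = 2.476 m/s; V²/2g = 0.3124 m
Re = 6.01×10^5, ε/D = 6.42×10^-4 → f = 0.01847 (Swamee-Jain)
Major: h_f = f(L/D)·V²/2g = 0.01847·620.3·0.3124 = 3.580 m
Minor: ΣK = 7.73; h_m = ΣK·V²/2g = 2.415 m
Total H_L = 3.580 + 2.415 = 5.996 m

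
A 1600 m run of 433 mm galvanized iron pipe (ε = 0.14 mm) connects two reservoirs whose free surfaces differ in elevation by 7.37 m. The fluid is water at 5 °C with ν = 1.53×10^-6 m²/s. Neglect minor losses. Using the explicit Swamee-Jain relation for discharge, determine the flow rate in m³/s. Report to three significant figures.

Q ≈ 0.226 m³/s

Swamee-Jain (Type II): Q = -0.965·√(gD⁵h_f/L)·ln[ε/(3.7D) + √(3.17ν²L/(gD³h_f))]
√(gD⁵h_f/L) = √(9.81·0.433⁵·7.37/1600) = 0.02623
ε/(3.7D) = 8.74×10^-5; √(3.17ν²L/(gD³h_f)) = 4.50×10^-5
Q = -0.965·0.02623·ln(1.324×10^-4) = 0.2260 m³/s
Check: V = 1.53 m/s, Re = 4.34×10^5, f = 0.01672, h_f = 7.42 m ≈ 7.37 m ✓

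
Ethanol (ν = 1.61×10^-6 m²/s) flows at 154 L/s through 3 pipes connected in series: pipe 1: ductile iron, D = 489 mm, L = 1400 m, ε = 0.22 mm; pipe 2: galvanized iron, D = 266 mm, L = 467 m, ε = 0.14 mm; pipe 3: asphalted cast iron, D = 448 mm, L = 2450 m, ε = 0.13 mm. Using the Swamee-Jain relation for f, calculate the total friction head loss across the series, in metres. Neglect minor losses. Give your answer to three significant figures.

Pipe 1: V = 0.8200 m/s, Re = 2.49×10^5, ε/D = 4.50×10^-4, f = 0.01830, h_1 = f(L/D)V²/2g = 1.796 m
Pipe 2: V = 2.771 m/s, Re = 4.58×10^5, ε/D = 5.26×10^-4, f = 0.01802, h_2 = f(L/D)V²/2g = 12.38 m
Pipe 3: V = 0.9770 m/s, Re = 2.72×10^5, ε/D = 2.90×10^-4, f = 0.01715, h_3 = f(L/D)V²/2g = 4.564 m
Series → Q common, losses add: H = Σh = 18.74 m

H ≈ 18.7 m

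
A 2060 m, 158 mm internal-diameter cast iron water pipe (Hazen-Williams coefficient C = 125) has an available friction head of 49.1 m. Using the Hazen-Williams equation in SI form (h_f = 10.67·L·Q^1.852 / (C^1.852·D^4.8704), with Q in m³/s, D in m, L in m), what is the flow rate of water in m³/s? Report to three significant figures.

Rearranging: Q = [h_f·C^1.852·D^4.8704 / (10.67·L)]^(1/1.852)
Q = [49.1·125^1.852·0.158^4.8704 / (10.67·2060)]^0.540 = 0.03615 m³/s

Q ≈ 0.0362 m³/s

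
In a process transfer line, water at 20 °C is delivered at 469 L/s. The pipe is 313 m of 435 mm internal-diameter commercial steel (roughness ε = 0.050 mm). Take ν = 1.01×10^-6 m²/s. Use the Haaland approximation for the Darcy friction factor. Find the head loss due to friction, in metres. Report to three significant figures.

V = 4Q/(πD²) = 4·0.469/(π·0.435²) = 3.156 m/s
Re = VD/ν = 3.156·0.435/1.01×10^-6 = 1.36×10^6 → turbulent
ε/D = 0.050/435 = 1.15×10^-4
Haaland: f = 0.01326
h_f = f(L/D)V²/(2g) = 0.01326·(313/0.435)·3.156²/(2·9.81) = 4.844 m

h_f ≈ 4.84 m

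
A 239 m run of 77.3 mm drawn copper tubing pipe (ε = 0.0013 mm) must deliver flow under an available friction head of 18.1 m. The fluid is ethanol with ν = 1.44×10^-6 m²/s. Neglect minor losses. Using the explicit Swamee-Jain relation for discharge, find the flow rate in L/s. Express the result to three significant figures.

Swamee-Jain (Type II): Q = -0.965·√(gD⁵h_f/L)·ln[ε/(3.7D) + √(3.17ν²L/(gD³h_f))]
√(gD⁵h_f/L) = √(9.81·0.0773⁵·18.1/239) = 0.001432
ε/(3.7D) = 4.55×10^-6; √(3.17ν²L/(gD³h_f)) = 1.38×10^-4
Q = -0.965·0.001432·ln(1.429×10^-4) = 0.01223 m³/s
Check: V = 2.61 m/s, Re = 1.40×10^5, f = 0.01680, h_f = 18.0 m ≈ 18.1 m ✓

Q ≈ 12.2 L/s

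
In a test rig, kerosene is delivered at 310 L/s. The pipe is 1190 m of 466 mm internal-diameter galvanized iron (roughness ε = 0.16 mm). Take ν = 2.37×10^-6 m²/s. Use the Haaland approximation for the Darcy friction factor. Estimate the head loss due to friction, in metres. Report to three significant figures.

V = 4Q/(πD²) = 4·0.310/(π·0.466²) = 1.818 m/s
Re = VD/ν = 1.818·0.466/2.37×10^-6 = 3.57×10^5 → turbulent
ε/D = 0.16/466 = 3.43×10^-4
Haaland: f = 0.01686
h_f = f(L/D)V²/(2g) = 0.01686·(1190/0.466)·1.818²/(2·9.81) = 7.252 m

h_f ≈ 7.25 m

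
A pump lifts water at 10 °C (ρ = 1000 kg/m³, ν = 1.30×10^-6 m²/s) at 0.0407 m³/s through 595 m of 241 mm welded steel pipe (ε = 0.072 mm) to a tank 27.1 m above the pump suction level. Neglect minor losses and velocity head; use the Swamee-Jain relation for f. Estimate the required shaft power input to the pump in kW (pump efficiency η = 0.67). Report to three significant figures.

P_shaft ≈ 17.2 kW

V = 4Q/(πD²) = 0.8922 m/s; Re = 1.65×10^5; ε/D = 2.99×10^-4; f = 0.01819
h_f = f(L/D)V²/2g = 1.822 m
Total head H = z + h_f = 27.1 + 1.822 = 28.92 m
P_hyd = ρgQH = 1000·9.81·0.0407·28.92 = 11.55 kW
P_shaft = P_hyd/η = 11.55/0.67 = 17.24 kW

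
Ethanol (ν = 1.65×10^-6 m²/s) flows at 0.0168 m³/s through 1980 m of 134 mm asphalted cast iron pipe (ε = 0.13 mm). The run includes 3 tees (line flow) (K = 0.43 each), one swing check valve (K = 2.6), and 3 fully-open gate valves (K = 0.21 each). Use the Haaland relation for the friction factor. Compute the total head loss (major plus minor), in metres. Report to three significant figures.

V = 4Q/(πD²) = 1.191 m/s; V²/2g = 0.07233 m
Re = 9.67×10^4, ε/D = 9.70×10^-4 → f = 0.02193 (Haaland)
Major: h_f = f(L/D)·V²/2g = 0.02193·14776·0.07233 = 23.44 m
Minor: ΣK = 4.52; h_m = ΣK·V²/2g = 0.3269 m
Total H_L = 23.44 + 0.3269 = 23.76 m

H_L ≈ 23.8 m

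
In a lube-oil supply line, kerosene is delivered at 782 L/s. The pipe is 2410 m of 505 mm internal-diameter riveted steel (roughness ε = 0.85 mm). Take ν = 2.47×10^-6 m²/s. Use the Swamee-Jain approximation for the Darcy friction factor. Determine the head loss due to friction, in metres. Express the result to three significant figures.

h_f ≈ 84.3 m

V = 4Q/(πD²) = 4·0.782/(π·0.505²) = 3.904 m/s
Re = VD/ν = 3.904·0.505/2.47×10^-6 = 7.98×10^5 → turbulent
ε/D = 0.85/505 = 0.00168
Swamee-Jain: f = 0.02273
h_f = f(L/D)V²/(2g) = 0.02273·(2410/0.505)·3.904²/(2·9.81) = 84.29 m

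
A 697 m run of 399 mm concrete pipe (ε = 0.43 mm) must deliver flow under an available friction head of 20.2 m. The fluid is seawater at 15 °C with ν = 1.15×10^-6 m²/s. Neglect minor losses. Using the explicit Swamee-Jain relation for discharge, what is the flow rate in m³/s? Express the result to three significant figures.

Swamee-Jain (Type II): Q = -0.965·√(gD⁵h_f/L)·ln[ε/(3.7D) + √(3.17ν²L/(gD³h_f))]
√(gD⁵h_f/L) = √(9.81·0.399⁵·20.2/697) = 0.05362
ε/(3.7D) = 2.91×10^-4; √(3.17ν²L/(gD³h_f)) = 1.52×10^-5
Q = -0.965·0.05362·ln(3.065×10^-4) = 0.4186 m³/s
Check: V = 3.35 m/s, Re = 1.16×10^6, f = 0.02033, h_f = 20.3 m ≈ 20.2 m ✓

Q ≈ 0.419 m³/s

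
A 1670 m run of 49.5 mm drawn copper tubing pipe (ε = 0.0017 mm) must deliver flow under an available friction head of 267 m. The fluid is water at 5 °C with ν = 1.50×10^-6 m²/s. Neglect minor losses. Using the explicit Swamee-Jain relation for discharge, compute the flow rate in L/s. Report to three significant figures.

Swamee-Jain (Type II): Q = -0.965·√(gD⁵h_f/L)·ln[ε/(3.7D) + √(3.17ν²L/(gD³h_f))]
√(gD⁵h_f/L) = √(9.81·0.0495⁵·267/1670) = 6.827×10^-4
ε/(3.7D) = 9.28×10^-6; √(3.17ν²L/(gD³h_f)) = 1.94×10^-4
Q = -0.965·6.827×10^-4·ln(2.029×10^-4) = 0.005602 m³/s
Check: V = 2.91 m/s, Re = 9.61×10^4, f = 0.01822, h_f = 265 m ≈ 267 m ✓

Q ≈ 5.60 L/s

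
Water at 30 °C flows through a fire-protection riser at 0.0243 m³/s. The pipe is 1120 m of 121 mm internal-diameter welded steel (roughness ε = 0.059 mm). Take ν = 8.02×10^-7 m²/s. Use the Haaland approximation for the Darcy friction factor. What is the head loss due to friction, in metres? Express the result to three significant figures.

V = 4Q/(πD²) = 4·0.0243/(π·0.121²) = 2.113 m/s
Re = VD/ν = 2.113·0.121/8.02×10^-7 = 3.19×10^5 → turbulent
ε/D = 0.059/121 = 4.88×10^-4
Haaland: f = 0.01793
h_f = f(L/D)V²/(2g) = 0.01793·(1120/0.121)·2.113²/(2·9.81) = 37.77 m

h_f ≈ 37.8 m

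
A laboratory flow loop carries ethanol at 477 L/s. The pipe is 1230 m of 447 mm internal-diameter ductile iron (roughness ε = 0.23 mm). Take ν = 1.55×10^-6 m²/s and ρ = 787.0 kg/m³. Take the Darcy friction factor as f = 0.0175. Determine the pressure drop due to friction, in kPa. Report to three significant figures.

V = 4Q/(πD²) = 4·0.477/(π·0.447²) = 3.040 m/s
h_f = f(L/D)V²/(2g) = 0.01750·(1230/0.447)·3.040²/(2·9.81) = 22.68 m
Δp = ρg·h_f = 787.0·9.81·22.68 = 175.1 kPa

Δp ≈ 175 kPa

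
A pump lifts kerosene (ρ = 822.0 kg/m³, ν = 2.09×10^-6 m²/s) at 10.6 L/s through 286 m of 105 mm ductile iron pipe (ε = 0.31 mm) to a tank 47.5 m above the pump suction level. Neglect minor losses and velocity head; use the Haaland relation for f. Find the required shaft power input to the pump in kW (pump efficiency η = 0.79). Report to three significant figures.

V = 4Q/(πD²) = 1.224 m/s; Re = 6.15×10^4; ε/D = 0.00295; f = 0.02797
h_f = f(L/D)V²/2g = 5.818 m
Total head H = z + h_f = 47.5 + 5.818 = 53.32 m
P_hyd = ρgQH = 822.0·9.81·0.0106·53.32 = 4.557 kW
P_shaft = P_hyd/η = 4.557/0.79 = 5.769 kW

P_shaft ≈ 5.77 kW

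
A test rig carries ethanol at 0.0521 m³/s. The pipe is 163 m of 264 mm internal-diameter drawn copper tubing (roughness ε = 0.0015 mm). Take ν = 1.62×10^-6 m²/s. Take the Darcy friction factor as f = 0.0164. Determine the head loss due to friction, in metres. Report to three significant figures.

V = 4Q/(πD²) = 4·0.0521/(π·0.264²) = 0.9518 m/s
h_f = f(L/D)V²/(2g) = 0.01640·(163/0.264)·0.9518²/(2·9.81) = 0.4675 m

h_f ≈ 0.468 m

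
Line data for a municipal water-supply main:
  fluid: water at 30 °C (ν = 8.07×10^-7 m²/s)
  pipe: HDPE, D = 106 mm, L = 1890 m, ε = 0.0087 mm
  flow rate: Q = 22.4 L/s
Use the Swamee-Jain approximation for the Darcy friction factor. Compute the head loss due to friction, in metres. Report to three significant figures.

V = 4Q/(πD²) = 4·0.0224/(π·0.106²) = 2.538 m/s
Re = VD/ν = 2.538·0.106/8.07×10^-7 = 3.33×10^5 → turbulent
ε/D = 0.0087/106 = 8.21×10^-5
Swamee-Jain: f = 0.01503
h_f = f(L/D)V²/(2g) = 0.01503·(1890/0.106)·2.538²/(2·9.81) = 88.03 m

h_f ≈ 88.0 m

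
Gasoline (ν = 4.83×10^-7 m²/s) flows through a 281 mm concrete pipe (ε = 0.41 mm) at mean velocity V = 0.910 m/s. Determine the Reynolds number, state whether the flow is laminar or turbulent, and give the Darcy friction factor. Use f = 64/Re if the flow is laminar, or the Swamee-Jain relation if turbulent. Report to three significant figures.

Re = VD/ν = 0.9100·0.281/4.83×10^-7 = 5.29×10^5
Re > 4000 → turbulent; ε/D = 0.00146
Swamee-Jain: f = 0.02212

Re ≈ 5.29×10^5; turbulent; f ≈ 0.0221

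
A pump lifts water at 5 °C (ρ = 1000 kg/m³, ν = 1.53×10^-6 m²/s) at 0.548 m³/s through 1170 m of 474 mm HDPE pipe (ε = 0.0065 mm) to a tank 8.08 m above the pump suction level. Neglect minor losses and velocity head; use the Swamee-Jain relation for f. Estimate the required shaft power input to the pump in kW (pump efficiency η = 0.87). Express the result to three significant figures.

P_shaft ≈ 140 kW

V = 4Q/(πD²) = 3.106 m/s; Re = 9.62×10^5; ε/D = 1.37×10^-5; f = 0.01201
h_f = f(L/D)V²/2g = 14.57 m
Total head H = z + h_f = 8.08 + 14.57 = 22.65 m
P_hyd = ρgQH = 1000·9.81·0.548·22.65 = 121.8 kW
P_shaft = P_hyd/η = 121.8/0.87 = 140.0 kW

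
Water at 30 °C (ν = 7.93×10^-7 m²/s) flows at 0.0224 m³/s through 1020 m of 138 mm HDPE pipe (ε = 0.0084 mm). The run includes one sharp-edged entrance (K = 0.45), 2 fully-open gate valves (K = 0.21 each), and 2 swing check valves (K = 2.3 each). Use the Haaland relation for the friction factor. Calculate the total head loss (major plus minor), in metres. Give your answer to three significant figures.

H_L ≈ 13.5 m

V = 4Q/(πD²) = 1.498 m/s; V²/2g = 0.1143 m
Re = 2.61×10^5, ε/D = 6.09×10^-5 → f = 0.01522 (Haaland)
Major: h_f = f(L/D)·V²/2g = 0.01522·7391·0.1143 = 12.86 m
Minor: ΣK = 5.47; h_m = ΣK·V²/2g = 0.6253 m
Total H_L = 12.86 + 0.6253 = 13.48 m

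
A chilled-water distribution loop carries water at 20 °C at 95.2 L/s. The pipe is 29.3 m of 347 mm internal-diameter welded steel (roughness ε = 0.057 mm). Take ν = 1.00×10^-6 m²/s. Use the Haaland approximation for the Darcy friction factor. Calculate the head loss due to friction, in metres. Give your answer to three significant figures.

V = 4Q/(πD²) = 4·0.0952/(π·0.347²) = 1.007 m/s
Re = VD/ν = 1.007·0.347/1.00×10^-6 = 3.49×10^5 → turbulent
ε/D = 0.057/347 = 1.64×10^-4
Haaland: f = 0.01550
h_f = f(L/D)V²/(2g) = 0.01550·(29.3/0.347)·1.007²/(2·9.81) = 0.06760 m

h_f ≈ 0.0676 m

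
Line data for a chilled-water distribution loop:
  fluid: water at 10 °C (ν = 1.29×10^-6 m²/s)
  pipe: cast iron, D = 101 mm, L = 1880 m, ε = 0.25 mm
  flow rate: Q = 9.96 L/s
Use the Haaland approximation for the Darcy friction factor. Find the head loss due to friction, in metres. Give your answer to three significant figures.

h_f ≈ 38.4 m

V = 4Q/(πD²) = 4·0.00996/(π·0.101²) = 1.243 m/s
Re = VD/ν = 1.243·0.101/1.29×10^-6 = 9.73×10^4 → turbulent
ε/D = 0.25/101 = 0.00248
Haaland: f = 0.02621
h_f = f(L/D)V²/(2g) = 0.02621·(1880/0.101)·1.243²/(2·9.81) = 38.43 m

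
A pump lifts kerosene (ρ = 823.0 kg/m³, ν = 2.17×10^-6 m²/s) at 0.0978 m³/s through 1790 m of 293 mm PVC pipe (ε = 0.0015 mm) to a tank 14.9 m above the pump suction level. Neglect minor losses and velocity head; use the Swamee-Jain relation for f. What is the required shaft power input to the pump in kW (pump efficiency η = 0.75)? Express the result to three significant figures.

V = 4Q/(πD²) = 1.450 m/s; Re = 1.96×10^5; ε/D = 5.12×10^-6; f = 0.01564
h_f = f(L/D)V²/2g = 10.25 m
Total head H = z + h_f = 14.9 + 10.25 = 25.15 m
P_hyd = ρgQH = 823.0·9.81·0.0978·25.15 = 19.86 kW
P_shaft = P_hyd/η = 19.86/0.75 = 26.48 kW

P_shaft ≈ 26.5 kW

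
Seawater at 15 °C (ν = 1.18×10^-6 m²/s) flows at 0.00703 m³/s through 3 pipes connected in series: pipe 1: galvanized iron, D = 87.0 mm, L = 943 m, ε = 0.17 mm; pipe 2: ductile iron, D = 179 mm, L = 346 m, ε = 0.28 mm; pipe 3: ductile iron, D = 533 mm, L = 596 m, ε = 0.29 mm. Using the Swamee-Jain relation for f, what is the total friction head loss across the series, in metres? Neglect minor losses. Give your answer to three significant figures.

H ≈ 19.9 m

Pipe 1: V = 1.183 m/s, Re = 8.72×10^4, ε/D = 0.00195, f = 0.02544, h_1 = f(L/D)V²/2g = 19.66 m
Pipe 2: V = 0.2794 m/s, Re = 4.24×10^4, ε/D = 0.00156, f = 0.02621, h_2 = f(L/D)V²/2g = 0.2015 m
Pipe 3: V = 0.03151 m/s, Re = 1.42×10^4, ε/D = 5.44×10^-4, f = 0.02928, h_3 = f(L/D)V²/2g = 0.001657 m
Series → Q common, losses add: H = Σh = 19.86 m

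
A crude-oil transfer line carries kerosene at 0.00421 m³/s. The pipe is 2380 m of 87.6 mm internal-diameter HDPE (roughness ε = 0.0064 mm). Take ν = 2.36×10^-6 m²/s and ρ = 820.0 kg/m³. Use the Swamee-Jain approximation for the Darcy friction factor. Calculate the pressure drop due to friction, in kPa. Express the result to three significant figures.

Δp ≈ 133 kPa

V = 4Q/(πD²) = 4·0.00421/(π·0.0876²) = 0.6985 m/s
Re = VD/ν = 0.6985·0.0876/2.36×10^-6 = 2.59×10^4 → turbulent
ε/D = 0.0064/87.6 = 7.31×10^-5
Swamee-Jain: f = 0.02442
h_f = f(L/D)V²/(2g) = 0.02442·(2380/0.0876)·0.6985²/(2·9.81) = 16.50 m
Δp = ρg·h_f = 820.0·9.81·16.50 = 132.7 kPa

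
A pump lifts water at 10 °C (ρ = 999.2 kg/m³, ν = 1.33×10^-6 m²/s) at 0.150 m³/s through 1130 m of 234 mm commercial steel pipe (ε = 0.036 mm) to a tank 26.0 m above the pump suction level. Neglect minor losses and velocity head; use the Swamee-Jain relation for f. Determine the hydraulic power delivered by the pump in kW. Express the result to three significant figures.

P_hyd ≈ 103 kW

V = 4Q/(πD²) = 3.488 m/s; Re = 6.14×10^5; ε/D = 1.54×10^-4; f = 0.01478
h_f = f(L/D)V²/2g = 44.25 m
Total head H = z + h_f = 26.0 + 44.25 = 70.25 m
P_hyd = ρgQH = 999.2·9.81·0.150·70.25 = 103.3 kW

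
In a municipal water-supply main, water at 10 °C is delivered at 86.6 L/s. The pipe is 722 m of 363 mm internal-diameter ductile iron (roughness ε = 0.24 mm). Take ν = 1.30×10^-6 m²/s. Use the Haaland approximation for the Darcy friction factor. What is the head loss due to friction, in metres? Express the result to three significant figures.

V = 4Q/(πD²) = 4·0.0866/(π·0.363²) = 0.8368 m/s
Re = VD/ν = 0.8368·0.363/1.30×10^-6 = 2.34×10^5 → turbulent
ε/D = 0.24/363 = 6.61×10^-4
Haaland: f = 0.01923
h_f = f(L/D)V²/(2g) = 0.01923·(722/0.363)·0.8368²/(2·9.81) = 1.365 m

h_f ≈ 1.37 m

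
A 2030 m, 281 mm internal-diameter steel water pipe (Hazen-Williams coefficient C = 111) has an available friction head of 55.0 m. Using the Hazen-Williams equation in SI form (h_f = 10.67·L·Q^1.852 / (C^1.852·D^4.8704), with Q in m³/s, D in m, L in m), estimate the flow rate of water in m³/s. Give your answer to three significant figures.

Rearranging: Q = [h_f·C^1.852·D^4.8704 / (10.67·L)]^(1/1.852)
Q = [55.0·111^1.852·0.281^4.8704 / (10.67·2030)]^0.540 = 0.1564 m³/s

Q ≈ 0.156 m³/s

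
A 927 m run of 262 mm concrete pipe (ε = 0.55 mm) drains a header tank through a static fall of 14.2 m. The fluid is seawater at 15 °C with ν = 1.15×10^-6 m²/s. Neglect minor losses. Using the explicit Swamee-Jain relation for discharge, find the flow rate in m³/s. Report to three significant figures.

Q ≈ 0.0974 m³/s

Swamee-Jain (Type II): Q = -0.965·√(gD⁵h_f/L)·ln[ε/(3.7D) + √(3.17ν²L/(gD³h_f))]
√(gD⁵h_f/L) = √(9.81·0.262⁵·14.2/927) = 0.01362
ε/(3.7D) = 5.67×10^-4; √(3.17ν²L/(gD³h_f)) = 3.94×10^-5
Q = -0.965·0.01362·ln(6.067×10^-4) = 0.09736 m³/s
Check: V = 1.81 m/s, Re = 4.11×10^5, f = 0.02428, h_f = 14.3 m ≈ 14.2 m ✓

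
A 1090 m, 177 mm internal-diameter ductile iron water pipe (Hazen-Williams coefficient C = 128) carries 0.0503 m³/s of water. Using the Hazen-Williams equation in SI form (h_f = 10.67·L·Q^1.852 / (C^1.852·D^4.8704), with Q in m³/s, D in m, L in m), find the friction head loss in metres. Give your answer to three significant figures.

h_f = 10.67·1090·0.0503^1.852 / (128^1.852·0.177^4.8704) = 26.36 m

h_f ≈ 26.4 m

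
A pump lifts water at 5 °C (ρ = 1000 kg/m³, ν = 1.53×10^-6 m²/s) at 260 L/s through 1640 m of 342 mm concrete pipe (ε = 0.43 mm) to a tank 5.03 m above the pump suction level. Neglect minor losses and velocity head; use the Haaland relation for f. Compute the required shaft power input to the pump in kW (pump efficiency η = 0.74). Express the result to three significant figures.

V = 4Q/(πD²) = 2.830 m/s; Re = 6.33×10^5; ε/D = 0.00126; f = 0.02117
h_f = f(L/D)V²/2g = 41.45 m
Total head H = z + h_f = 5.03 + 41.45 = 46.48 m
P_hyd = ρgQH = 1000·9.81·0.260·46.48 = 118.6 kW
P_shaft = P_hyd/η = 118.6/0.74 = 160.2 kW

P_shaft ≈ 160 kW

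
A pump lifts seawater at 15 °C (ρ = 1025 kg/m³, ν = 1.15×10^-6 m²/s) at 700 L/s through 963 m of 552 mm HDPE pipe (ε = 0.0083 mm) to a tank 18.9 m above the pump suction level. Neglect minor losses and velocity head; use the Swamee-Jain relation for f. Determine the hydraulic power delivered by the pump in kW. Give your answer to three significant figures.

P_hyd ≈ 194 kW

V = 4Q/(πD²) = 2.925 m/s; Re = 1.40×10^6; ε/D = 1.50×10^-5; f = 0.01142
h_f = f(L/D)V²/2g = 8.684 m
Total head H = z + h_f = 18.9 + 8.684 = 27.58 m
P_hyd = ρgQH = 1025·9.81·0.700·27.58 = 194.2 kW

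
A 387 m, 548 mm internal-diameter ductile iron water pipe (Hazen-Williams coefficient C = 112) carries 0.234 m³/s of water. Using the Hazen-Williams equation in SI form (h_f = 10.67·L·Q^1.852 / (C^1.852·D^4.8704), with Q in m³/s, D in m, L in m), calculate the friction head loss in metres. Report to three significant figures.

h_f ≈ 0.841 m

h_f = 10.67·387·0.234^1.852 / (112^1.852·0.548^4.8704) = 0.8409 m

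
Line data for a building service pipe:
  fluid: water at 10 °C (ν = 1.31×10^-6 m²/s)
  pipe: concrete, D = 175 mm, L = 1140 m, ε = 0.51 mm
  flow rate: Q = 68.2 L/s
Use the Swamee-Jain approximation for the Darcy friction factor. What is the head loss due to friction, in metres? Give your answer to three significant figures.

V = 4Q/(πD²) = 4·0.0682/(π·0.175²) = 2.835 m/s
Re = VD/ν = 2.835·0.175/1.31×10^-6 = 3.79×10^5 → turbulent
ε/D = 0.51/175 = 0.00291
Swamee-Jain: f = 0.02645
h_f = f(L/D)V²/(2g) = 0.02645·(1140/0.175)·2.835²/(2·9.81) = 70.60 m

h_f ≈ 70.6 m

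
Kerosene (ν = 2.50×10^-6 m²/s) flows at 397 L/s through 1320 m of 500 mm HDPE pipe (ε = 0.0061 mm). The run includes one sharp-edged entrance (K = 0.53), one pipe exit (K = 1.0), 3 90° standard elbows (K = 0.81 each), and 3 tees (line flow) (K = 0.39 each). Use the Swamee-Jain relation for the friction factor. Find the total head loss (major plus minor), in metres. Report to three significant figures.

V = 4Q/(πD²) = 2.022 m/s; V²/2g = 0.2084 m
Re = 4.04×10^5, ε/D = 1.22×10^-5 → f = 0.01377 (Swamee-Jain)
Major: h_f = f(L/D)·V²/2g = 0.01377·2640·0.2084 = 7.577 m
Minor: ΣK = 5.13; h_m = ΣK·V²/2g = 1.069 m
Total H_L = 7.577 + 1.069 = 8.646 m

H_L ≈ 8.65 m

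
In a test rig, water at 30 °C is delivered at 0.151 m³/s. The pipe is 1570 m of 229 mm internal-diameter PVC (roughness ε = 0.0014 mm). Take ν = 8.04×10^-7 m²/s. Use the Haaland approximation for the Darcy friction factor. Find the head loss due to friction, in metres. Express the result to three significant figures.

V = 4Q/(πD²) = 4·0.151/(π·0.229²) = 3.666 m/s
Re = VD/ν = 3.666·0.229/8.04×10^-7 = 1.04×10^6 → turbulent
ε/D = 0.0014/229 = 6.11×10^-6
Haaland: f = 0.01161
h_f = f(L/D)V²/(2g) = 0.01161·(1570/0.229)·3.666²/(2·9.81) = 54.54 m

h_f ≈ 54.5 m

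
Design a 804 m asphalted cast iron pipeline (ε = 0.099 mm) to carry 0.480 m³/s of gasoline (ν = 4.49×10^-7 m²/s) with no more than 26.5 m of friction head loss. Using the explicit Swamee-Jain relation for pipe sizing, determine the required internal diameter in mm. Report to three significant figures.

Swamee-Jain (Type III): D = 0.66·[ε^1.25·(LQ²/(gh_f))^4.75 + ν·Q^9.4·(L/(gh_f))^5.2]^0.04
LQ²/(gh_f) = 0.7126; L/(gh_f) = 3.093
Term 1 = ε^1.25·(…)^4.75 = 1.97×10^-6; Term 2 = ν·Q^9.4·(…)^5.2 = 1.61×10^-7
D = 0.66·(1.97×10^-6 + 1.61×10^-7)^0.04 = 0.3915 m = 391 mm
Check: V = 3.99 m/s, Re = 3.48×10^6, f = 0.01473, h_f = 24.5 m ≈ 26.5 m ✓

D ≈ 391 mm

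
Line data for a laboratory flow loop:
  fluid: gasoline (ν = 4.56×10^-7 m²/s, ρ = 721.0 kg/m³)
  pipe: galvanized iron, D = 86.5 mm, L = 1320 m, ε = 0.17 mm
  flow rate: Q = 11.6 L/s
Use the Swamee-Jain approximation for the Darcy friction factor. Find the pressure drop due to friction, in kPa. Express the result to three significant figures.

V = 4Q/(πD²) = 4·0.0116/(π·0.0865²) = 1.974 m/s
Re = VD/ν = 1.974·0.0865/4.56×10^-7 = 3.74×10^5 → turbulent
ε/D = 0.17/86.5 = 0.00197
Swamee-Jain: f = 0.02394
h_f = f(L/D)V²/(2g) = 0.02394·(1320/0.0865)·1.974²/(2·9.81) = 72.54 m
Δp = ρg·h_f = 721.0·9.81·72.54 = 513.1 kPa

Δp ≈ 513 kPa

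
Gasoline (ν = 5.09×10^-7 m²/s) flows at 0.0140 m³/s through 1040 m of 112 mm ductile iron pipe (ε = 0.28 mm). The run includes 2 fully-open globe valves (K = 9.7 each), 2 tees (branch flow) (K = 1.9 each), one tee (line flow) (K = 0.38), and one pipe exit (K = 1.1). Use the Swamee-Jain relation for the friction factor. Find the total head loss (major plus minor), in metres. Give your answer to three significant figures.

H_L ≈ 26.9 m

V = 4Q/(πD²) = 1.421 m/s; V²/2g = 0.1029 m
Re = 3.13×10^5, ε/D = 0.00250 → f = 0.02551 (Swamee-Jain)
Major: h_f = f(L/D)·V²/2g = 0.02551·9286·0.1029 = 24.38 m
Minor: ΣK = 24.7; h_m = ΣK·V²/2g = 2.540 m
Total H_L = 24.38 + 2.540 = 26.92 m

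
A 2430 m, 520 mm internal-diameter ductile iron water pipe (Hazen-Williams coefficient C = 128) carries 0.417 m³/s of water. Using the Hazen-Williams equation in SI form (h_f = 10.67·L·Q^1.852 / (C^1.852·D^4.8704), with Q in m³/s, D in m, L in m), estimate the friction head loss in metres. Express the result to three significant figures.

h_f ≈ 15.5 m

h_f = 10.67·2430·0.417^1.852 / (128^1.852·0.520^4.8704) = 15.52 m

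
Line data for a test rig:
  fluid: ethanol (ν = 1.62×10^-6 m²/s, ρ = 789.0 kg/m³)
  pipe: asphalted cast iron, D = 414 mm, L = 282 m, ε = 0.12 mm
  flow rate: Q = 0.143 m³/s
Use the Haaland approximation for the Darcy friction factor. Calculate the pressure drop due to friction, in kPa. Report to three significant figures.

Δp ≈ 5.12 kPa

V = 4Q/(πD²) = 4·0.143/(π·0.414²) = 1.062 m/s
Re = VD/ν = 1.062·0.414/1.62×10^-6 = 2.71×10^5 → turbulent
ε/D = 0.12/414 = 2.90×10^-4
Haaland: f = 0.01689
h_f = f(L/D)V²/(2g) = 0.01689·(282/0.414)·1.062²/(2·9.81) = 0.6617 m
Δp = ρg·h_f = 789.0·9.81·0.6617 = 5.122 kPa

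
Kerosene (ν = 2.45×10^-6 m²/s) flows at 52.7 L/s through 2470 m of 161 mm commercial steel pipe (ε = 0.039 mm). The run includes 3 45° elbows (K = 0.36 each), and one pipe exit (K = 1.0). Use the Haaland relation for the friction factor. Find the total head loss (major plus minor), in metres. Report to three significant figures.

V = 4Q/(πD²) = 2.589 m/s; V²/2g = 0.3415 m
Re = 1.70×10^5, ε/D = 2.42×10^-4 → f = 0.01751 (Haaland)
Major: h_f = f(L/D)·V²/2g = 0.01751·15342·0.3415 = 91.72 m
Minor: ΣK = 2.08; h_m = ΣK·V²/2g = 0.7104 m
Total H_L = 91.72 + 0.7104 = 92.44 m

H_L ≈ 92.4 m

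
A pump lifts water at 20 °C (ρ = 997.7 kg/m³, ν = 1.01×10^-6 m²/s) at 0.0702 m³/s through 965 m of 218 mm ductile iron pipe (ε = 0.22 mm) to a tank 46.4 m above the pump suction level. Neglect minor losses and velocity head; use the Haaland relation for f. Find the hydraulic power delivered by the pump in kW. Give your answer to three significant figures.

P_hyd ≈ 43.0 kW

V = 4Q/(πD²) = 1.881 m/s; Re = 4.06×10^5; ε/D = 0.00101; f = 0.02035
h_f = f(L/D)V²/2g = 16.24 m
Total head H = z + h_f = 46.4 + 16.24 = 62.64 m
P_hyd = ρgQH = 997.7·9.81·0.0702·62.64 = 43.04 kW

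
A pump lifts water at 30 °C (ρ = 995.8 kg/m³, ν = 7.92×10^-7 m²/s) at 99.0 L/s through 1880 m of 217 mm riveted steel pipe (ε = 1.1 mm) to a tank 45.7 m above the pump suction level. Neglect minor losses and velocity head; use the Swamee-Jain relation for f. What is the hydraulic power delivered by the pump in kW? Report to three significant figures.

P_hyd ≈ 138 kW

V = 4Q/(πD²) = 2.677 m/s; Re = 7.33×10^5; ε/D = 0.00507; f = 0.03070
h_f = f(L/D)V²/2g = 97.13 m
Total head H = z + h_f = 45.7 + 97.13 = 142.8 m
P_hyd = ρgQH = 995.8·9.81·0.0990·142.8 = 138.1 kW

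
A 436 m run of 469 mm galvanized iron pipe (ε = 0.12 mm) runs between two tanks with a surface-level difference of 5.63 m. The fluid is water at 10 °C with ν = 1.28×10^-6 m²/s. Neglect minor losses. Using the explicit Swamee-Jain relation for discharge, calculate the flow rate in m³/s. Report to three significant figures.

Q ≈ 0.482 m³/s

Swamee-Jain (Type II): Q = -0.965·√(gD⁵h_f/L)·ln[ε/(3.7D) + √(3.17ν²L/(gD³h_f))]
√(gD⁵h_f/L) = √(9.81·0.469⁵·5.63/436) = 0.05361
ε/(3.7D) = 6.92×10^-5; √(3.17ν²L/(gD³h_f)) = 1.99×10^-5
Q = -0.965·0.05361·ln(8.909×10^-5) = 0.4825 m³/s
Check: V = 2.79 m/s, Re = 1.02×10^6, f = 0.01533, h_f = 5.67 m ≈ 5.63 m ✓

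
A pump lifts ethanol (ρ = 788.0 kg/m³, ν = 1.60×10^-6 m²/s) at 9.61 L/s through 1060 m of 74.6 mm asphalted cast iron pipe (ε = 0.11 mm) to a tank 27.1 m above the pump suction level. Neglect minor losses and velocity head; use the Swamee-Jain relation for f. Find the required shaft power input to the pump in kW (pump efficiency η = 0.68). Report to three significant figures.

V = 4Q/(πD²) = 2.199 m/s; Re = 1.03×10^5; ε/D = 0.00147; f = 0.02382
h_f = f(L/D)V²/2g = 83.40 m
Total head H = z + h_f = 27.1 + 83.40 = 110.5 m
P_hyd = ρgQH = 788.0·9.81·0.00961·110.5 = 8.209 kW
P_shaft = P_hyd/η = 8.209/0.68 = 12.07 kW

P_shaft ≈ 12.1 kW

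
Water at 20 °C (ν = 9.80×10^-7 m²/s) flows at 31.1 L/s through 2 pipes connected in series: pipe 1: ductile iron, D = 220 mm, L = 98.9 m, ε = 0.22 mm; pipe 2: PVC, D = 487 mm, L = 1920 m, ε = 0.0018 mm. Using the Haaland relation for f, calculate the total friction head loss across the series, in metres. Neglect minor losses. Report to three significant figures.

Pipe 1: V = 0.8181 m/s, Re = 1.84×10^5, ε/D = 0.00100, f = 0.02101, h_1 = f(L/D)V²/2g = 0.3223 m
Pipe 2: V = 0.1670 m/s, Re = 8.30×10^4, ε/D = 3.70×10^-6, f = 0.01855, h_2 = f(L/D)V²/2g = 0.1039 m
Series → Q common, losses add: H = Σh = 0.4262 m

H ≈ 0.426 m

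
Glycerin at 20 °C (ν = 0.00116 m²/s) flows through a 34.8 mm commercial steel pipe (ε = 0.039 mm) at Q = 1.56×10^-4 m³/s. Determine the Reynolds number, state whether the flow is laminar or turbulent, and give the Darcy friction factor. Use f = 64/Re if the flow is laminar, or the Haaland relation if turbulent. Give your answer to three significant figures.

V = 4Q/(πD²) = 0.1640 m/s
Re = VD/ν = 0.1640·0.0348/0.00116 = 4.92
Re < 2300 → laminar → f = 64/Re = 13.01

Re ≈ 4.92; laminar; f = 64/Re ≈ 13.0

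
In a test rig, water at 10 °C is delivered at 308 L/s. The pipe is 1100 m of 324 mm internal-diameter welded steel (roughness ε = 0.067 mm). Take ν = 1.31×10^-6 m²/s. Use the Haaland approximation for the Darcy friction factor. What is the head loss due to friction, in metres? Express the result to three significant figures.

V = 4Q/(πD²) = 4·0.308/(π·0.324²) = 3.736 m/s
Re = VD/ν = 3.736·0.324/1.31×10^-6 = 9.24×10^5 → turbulent
ε/D = 0.067/324 = 2.07×10^-4
Haaland: f = 0.01473
h_f = f(L/D)V²/(2g) = 0.01473·(1100/0.324)·3.736²/(2·9.81) = 35.58 m

h_f ≈ 35.6 m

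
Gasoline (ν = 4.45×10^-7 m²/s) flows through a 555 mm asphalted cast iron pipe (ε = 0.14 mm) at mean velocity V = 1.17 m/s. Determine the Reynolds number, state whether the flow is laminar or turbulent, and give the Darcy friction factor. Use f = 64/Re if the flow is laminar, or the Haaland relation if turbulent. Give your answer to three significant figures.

Re = VD/ν = 1.170·0.555/4.45×10^-7 = 1.46×10^6
Re > 4000 → turbulent; ε/D = 2.52×10^-4
Haaland: f = 0.01494

Re ≈ 1.46×10^6; turbulent; f ≈ 0.0149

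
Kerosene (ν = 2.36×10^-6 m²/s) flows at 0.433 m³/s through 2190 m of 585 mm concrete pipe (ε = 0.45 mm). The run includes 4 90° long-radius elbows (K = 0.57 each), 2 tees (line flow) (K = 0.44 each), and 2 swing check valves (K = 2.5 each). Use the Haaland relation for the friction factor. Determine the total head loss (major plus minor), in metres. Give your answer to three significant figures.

V = 4Q/(πD²) = 1.611 m/s; V²/2g = 0.1323 m
Re = 3.99×10^5, ε/D = 7.69×10^-4 → f = 0.01925 (Haaland)
Major: h_f = f(L/D)·V²/2g = 0.01925·3744·0.1323 = 9.533 m
Minor: ΣK = 8.16; h_m = ΣK·V²/2g = 1.079 m
Total H_L = 9.533 + 1.079 = 10.61 m

H_L ≈ 10.6 m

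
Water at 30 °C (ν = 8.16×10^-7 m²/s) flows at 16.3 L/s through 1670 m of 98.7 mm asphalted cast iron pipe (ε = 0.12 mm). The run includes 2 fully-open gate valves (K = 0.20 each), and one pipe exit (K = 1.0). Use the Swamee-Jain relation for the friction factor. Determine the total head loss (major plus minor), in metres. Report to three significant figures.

H_L ≈ 85.4 m

V = 4Q/(πD²) = 2.130 m/s; V²/2g = 0.2313 m
Re = 2.58×10^5, ε/D = 0.00122 → f = 0.02174 (Swamee-Jain)
Major: h_f = f(L/D)·V²/2g = 0.02174·16920·0.2313 = 85.07 m
Minor: ΣK = 1.40; h_m = ΣK·V²/2g = 0.3239 m
Total H_L = 85.07 + 0.3239 = 85.40 m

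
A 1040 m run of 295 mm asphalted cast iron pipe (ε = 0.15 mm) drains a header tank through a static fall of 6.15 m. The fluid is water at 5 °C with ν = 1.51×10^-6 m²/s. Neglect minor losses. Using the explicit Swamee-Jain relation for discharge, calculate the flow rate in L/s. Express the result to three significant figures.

Q ≈ 93.2 L/s

Swamee-Jain (Type II): Q = -0.965·√(gD⁵h_f/L)·ln[ε/(3.7D) + √(3.17ν²L/(gD³h_f))]
√(gD⁵h_f/L) = √(9.81·0.295⁵·6.15/1040) = 0.01138
ε/(3.7D) = 1.37×10^-4; √(3.17ν²L/(gD³h_f)) = 6.97×10^-5
Q = -0.965·0.01138·ln(2.071×10^-4) = 0.09319 m³/s
Check: V = 1.36 m/s, Re = 2.66×10^5, f = 0.01854, h_f = 6.19 m ≈ 6.15 m ✓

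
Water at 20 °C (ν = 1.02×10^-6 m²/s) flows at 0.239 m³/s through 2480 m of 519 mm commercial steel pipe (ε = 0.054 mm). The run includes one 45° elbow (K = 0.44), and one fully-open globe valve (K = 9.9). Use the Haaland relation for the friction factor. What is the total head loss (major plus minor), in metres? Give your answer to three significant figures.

H_L ≈ 5.05 m

V = 4Q/(πD²) = 1.130 m/s; V²/2g = 0.06505 m
Re = 5.75×10^5, ε/D = 1.04×10^-4 → f = 0.01409 (Haaland)
Major: h_f = f(L/D)·V²/2g = 0.01409·4778·0.06505 = 4.380 m
Minor: ΣK = 10.3; h_m = ΣK·V²/2g = 0.6726 m
Total H_L = 4.380 + 0.6726 = 5.052 m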